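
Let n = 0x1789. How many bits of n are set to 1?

0x1789 = 1011110001001
Count the 1s: 1 + 1 + 1 + 1 + 1 + 1 + 1 = 7

7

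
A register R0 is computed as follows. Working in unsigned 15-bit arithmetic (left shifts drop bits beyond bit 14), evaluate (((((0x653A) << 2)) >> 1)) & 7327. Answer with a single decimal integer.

0x653A = 110010100111010
→ << 2 (mod 2^15) → 001010011101000 = 5352
→ >> 1 → 000101001110100 = 2676
7327 = 001110010011111
→ & → 000100000010100 = 2068

2068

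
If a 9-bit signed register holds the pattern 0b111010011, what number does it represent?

-45

pattern = 111010011 (MSB is 1 ⇒ negative)
Invert: 000101100, add 1 → 000101101 = 45, so the value is -45.
(Equivalently: 467 - 2^9 = 467 - 512 = -45.)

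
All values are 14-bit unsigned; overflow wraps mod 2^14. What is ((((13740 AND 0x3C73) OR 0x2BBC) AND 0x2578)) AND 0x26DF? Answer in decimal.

13740 = 11010110101100
0x3C73 = 11110001110011
→ AND → 11010000100000 = 13344
0x2BBC = 10101110111100
→ OR → 11111110111100 = 16316
0x2578 = 10010101111000
→ AND → 10010100111000 = 9528
0x26DF = 10011011011111
→ AND → 10010000011000 = 9240

9240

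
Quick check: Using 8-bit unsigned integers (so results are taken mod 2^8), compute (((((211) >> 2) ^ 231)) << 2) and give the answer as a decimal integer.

76

211 = 11010011
→ >> 2 → 00110100 = 52
231 = 11100111
→ ^ → 11010011 = 211
→ << 2 (mod 2^8) → 01001100 = 76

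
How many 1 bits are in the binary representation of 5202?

5

5202 = 1010001010010
Count the 1s: 1 + 1 + 1 + 1 + 1 = 5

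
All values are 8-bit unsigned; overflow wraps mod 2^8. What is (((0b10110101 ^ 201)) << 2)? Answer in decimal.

240

0b10110101 = 10110101
201 = 11001001
→ ^ → 01111100 = 124
→ << 2 (mod 2^8) → 11110000 = 240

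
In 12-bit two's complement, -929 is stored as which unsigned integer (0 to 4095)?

3167

929 in 12 bits: 001110100001
Invert: 110001011110
Add 1:  110001011111 = 3167
(Check: 2^12 - 929 = 4096 - 929 = 3167.)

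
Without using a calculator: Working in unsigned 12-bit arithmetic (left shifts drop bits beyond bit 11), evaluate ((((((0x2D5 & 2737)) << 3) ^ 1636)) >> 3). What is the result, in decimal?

0x2D5 = 001011010101
2737 = 101010110001
→ & → 001010010001 = 657
→ << 3 (mod 2^12) → 010010001000 = 1160
1636 = 011001100100
→ ^ → 001011101100 = 748
→ >> 3 → 000001011101 = 93

93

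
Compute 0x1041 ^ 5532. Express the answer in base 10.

1501

0x1041 = 1000001000001
5532 = 1010110011100
XOR → 0010111011101 = 1501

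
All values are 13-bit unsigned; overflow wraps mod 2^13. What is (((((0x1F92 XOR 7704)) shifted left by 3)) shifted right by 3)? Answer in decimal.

0x1F92 = 1111110010010
7704 = 1111000011000
→ XOR → 0000110001010 = 394
→ shifted left by 3 (mod 2^13) → 0110001010000 = 3152
→ shifted right by 3 → 0000110001010 = 394

394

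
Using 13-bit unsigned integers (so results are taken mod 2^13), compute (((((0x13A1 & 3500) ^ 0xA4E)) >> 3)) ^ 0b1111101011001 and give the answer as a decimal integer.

7716

0x13A1 = 1001110100001
3500 = 0110110101100
→ & → 0000110100000 = 416
0xA4E = 0101001001110
→ ^ → 0101111101110 = 3054
→ >> 3 → 0000101111101 = 381
0b1111101011001 = 1111101011001
→ ^ → 1111000100100 = 7716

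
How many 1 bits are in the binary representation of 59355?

59355 = 1110011111011011
Count the 1s: 1 + 1 + 1 + 1 + 1 + 1 + 1 + 1 + 1 + 1 + 1 + 1 = 12

12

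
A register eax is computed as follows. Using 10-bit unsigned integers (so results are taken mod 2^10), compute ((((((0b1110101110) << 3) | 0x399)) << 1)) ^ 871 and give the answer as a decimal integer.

149

0b1110101110 = 1110101110
→ << 3 (mod 2^10) → 0101110000 = 368
0x399 = 1110011001
→ | → 1111111001 = 1017
→ << 1 (mod 2^10) → 1111110010 = 1010
871 = 1101100111
→ ^ → 0010010101 = 149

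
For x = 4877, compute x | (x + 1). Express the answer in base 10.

4879

x = 1001100001101 = 4877
x + 1 = 1001100001110
OR    = 1001100001111 = 4879
(x | (x + 1) sets the lowest cleared bit.)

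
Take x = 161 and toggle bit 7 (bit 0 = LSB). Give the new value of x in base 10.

33

x = 000010100001
bit 7 is currently 1; toggle it via x ^ (1 << 7) = x ^ 128
→ 000000100001 = 33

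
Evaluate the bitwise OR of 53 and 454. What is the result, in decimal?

53 = 000110101
454 = 111000110
 OR → 111110111 = 503

503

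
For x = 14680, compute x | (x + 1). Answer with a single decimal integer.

x = 11100101011000 = 14680
x + 1 = 11100101011001
OR    = 11100101011001 = 14681
(x | (x + 1) sets the lowest cleared bit.)

14681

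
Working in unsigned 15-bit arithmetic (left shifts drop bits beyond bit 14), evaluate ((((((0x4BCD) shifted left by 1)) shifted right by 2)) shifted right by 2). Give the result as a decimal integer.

377

0x4BCD = 100101111001101
→ shifted left by 1 (mod 2^15) → 001011110011010 = 6042
→ shifted right by 2 → 000010111100110 = 1510
→ shifted right by 2 → 000000101111001 = 377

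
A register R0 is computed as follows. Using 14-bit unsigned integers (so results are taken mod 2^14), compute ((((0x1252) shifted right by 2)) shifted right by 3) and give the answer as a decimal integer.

0x1252 = 01001001010010
→ shifted right by 2 → 00010010010100 = 1172
→ shifted right by 3 → 00000010010010 = 146

146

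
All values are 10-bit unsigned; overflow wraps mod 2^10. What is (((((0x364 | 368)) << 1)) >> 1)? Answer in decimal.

0x364 = 1101100100
368 = 0101110000
→ | → 1101110100 = 884
→ << 1 (mod 2^10) → 1011101000 = 744
→ >> 1 → 0101110100 = 372

372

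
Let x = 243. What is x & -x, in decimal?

1

x = 11110011 = 243
-x (two's complement) = …00001101
AND   = 00000001 = 1
(x & -x isolates the lowest set bit of x.)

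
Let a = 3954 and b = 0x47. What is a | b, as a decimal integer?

3959

3954 = 111101110010
0x47 = 000001000111
 OR → 111101110111 = 3959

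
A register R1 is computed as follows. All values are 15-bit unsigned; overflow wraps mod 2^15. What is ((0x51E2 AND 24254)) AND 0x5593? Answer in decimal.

0x51E2 = 101000111100010
24254 = 101111010111110
→ AND → 101000010100010 = 20642
0x5593 = 101010110010011
→ AND → 101000010000010 = 20610

20610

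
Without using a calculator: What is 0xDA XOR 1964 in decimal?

0xDA = 00011011010
1964 = 11110101100
XOR → 11101110110 = 1910

1910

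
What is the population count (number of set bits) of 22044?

22044 = 101011000011100
Count the 1s: 1 + 1 + 1 + 1 + 1 + 1 + 1 = 7

7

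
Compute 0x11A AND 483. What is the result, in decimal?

0x11A = 100011010
483 = 111100011
AND → 100000010 = 258

258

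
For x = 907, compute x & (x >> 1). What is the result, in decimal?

385

x = 1110001011 = 907
x>>1 = 0111000101
AND  = 0110000001 = 385
(x & (x >> 1) has a 1 wherever x has two consecutive 1 bits.)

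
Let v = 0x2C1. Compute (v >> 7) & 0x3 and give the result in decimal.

v = 1011000001
Shift right by 7: 101
Mask low 2 bits: 01 = 1

1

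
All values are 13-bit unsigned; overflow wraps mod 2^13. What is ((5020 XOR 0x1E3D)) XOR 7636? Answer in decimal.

5020 = 1001110011100
0x1E3D = 1111000111101
→ XOR → 0110110100001 = 3489
7636 = 1110111010100
→ XOR → 1000001110101 = 4213

4213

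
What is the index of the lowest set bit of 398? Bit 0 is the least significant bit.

398 = 110001110
Trailing zeros: 1, so the lowest set bit is bit 1 (value 2).

1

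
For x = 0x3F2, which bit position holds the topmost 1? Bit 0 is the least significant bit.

9

0x3F2 = 1111110010
The topmost 1 is at position 9 (since 2^9 = 512 ≤ 1010 < 1024).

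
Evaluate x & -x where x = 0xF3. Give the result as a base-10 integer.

1

x = 11110011 = 243
-x (two's complement) = …00001101
AND   = 00000001 = 1
(x & -x isolates the lowest set bit of x.)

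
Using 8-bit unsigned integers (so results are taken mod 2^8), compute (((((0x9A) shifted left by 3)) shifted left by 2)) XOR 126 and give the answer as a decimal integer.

0x9A = 10011010
→ shifted left by 3 (mod 2^8) → 11010000 = 208
→ shifted left by 2 (mod 2^8) → 01000000 = 64
126 = 01111110
→ XOR → 00111110 = 62

62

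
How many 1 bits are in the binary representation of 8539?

7

8539 = 10000101011011
Count the 1s: 1 + 1 + 1 + 1 + 1 + 1 + 1 = 7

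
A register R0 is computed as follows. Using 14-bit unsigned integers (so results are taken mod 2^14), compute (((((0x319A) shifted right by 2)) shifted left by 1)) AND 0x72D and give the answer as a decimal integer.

12

0x319A = 11000110011010
→ shifted right by 2 → 00110001100110 = 3174
→ shifted left by 1 (mod 2^14) → 01100011001100 = 6348
0x72D = 00011100101101
→ AND → 00000000001100 = 12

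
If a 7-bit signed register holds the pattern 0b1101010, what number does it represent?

-22

pattern = 1101010 (MSB is 1 ⇒ negative)
Invert: 0010101, add 1 → 0010110 = 22, so the value is -22.
(Equivalently: 106 - 2^7 = 106 - 128 = -22.)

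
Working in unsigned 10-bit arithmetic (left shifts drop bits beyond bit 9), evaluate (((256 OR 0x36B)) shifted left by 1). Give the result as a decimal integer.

256 = 0100000000
0x36B = 1101101011
→ OR → 1101101011 = 875
→ shifted left by 1 (mod 2^10) → 1011010110 = 726

726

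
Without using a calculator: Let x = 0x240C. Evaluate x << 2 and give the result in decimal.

36912

0x240C = 0010010000001100
shift left by 2 → 1001000000110000 = 36912
(equivalently, 9228 × 2^2 = 9228 × 4)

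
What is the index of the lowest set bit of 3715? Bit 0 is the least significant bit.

0

3715 = 111010000011
Trailing zeros: 0, so the lowest set bit is bit 0 (value 1).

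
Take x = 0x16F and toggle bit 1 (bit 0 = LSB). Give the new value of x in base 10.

365

x = 0101101111
bit 1 is currently 1; toggle it via x ^ (1 << 1) = x ^ 2
→ 0101101101 = 365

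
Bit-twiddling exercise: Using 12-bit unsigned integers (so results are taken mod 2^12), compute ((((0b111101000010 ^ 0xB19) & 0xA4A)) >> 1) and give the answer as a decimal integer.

37

0b111101000010 = 111101000010
0xB19 = 101100011001
→ ^ → 010001011011 = 1115
0xA4A = 101001001010
→ & → 000001001010 = 74
→ >> 1 → 000000100101 = 37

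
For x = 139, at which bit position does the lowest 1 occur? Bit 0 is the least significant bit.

139 = 10001011
Trailing zeros: 0, so the lowest set bit is bit 0 (value 1).

0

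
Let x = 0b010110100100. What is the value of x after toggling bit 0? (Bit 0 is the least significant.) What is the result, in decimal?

x = 010110100100
bit 0 is currently 0; toggle it via x ^ (1 << 0) = x ^ 1
→ 010110100101 = 1445

1445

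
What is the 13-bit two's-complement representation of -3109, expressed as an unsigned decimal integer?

5083

3109 in 13 bits: 0110000100101
Invert: 1001111011010
Add 1:  1001111011011 = 5083
(Check: 2^13 - 3109 = 8192 - 3109 = 5083.)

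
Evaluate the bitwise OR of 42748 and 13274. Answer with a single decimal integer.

42748 = 1010011011111100
13274 = 0011001111011010
 OR → 1011011111111110 = 47102

47102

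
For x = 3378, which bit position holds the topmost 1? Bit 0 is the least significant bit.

11

3378 = 110100110010
The topmost 1 is at position 11 (since 2^11 = 2048 ≤ 3378 < 4096).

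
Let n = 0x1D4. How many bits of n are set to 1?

5

0x1D4 = 111010100
Count the 1s: 1 + 1 + 1 + 1 + 1 = 5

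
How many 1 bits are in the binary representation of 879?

8

879 = 1101101111
Count the 1s: 1 + 1 + 1 + 1 + 1 + 1 + 1 + 1 = 8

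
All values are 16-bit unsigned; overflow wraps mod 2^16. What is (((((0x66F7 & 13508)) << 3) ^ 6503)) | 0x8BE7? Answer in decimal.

0x66F7 = 0110011011110111
13508 = 0011010011000100
→ & → 0010010011000100 = 9412
→ << 3 (mod 2^16) → 0010011000100000 = 9760
6503 = 0001100101100111
→ ^ → 0011111101000111 = 16199
0x8BE7 = 1000101111100111
→ | → 1011111111100111 = 49127

49127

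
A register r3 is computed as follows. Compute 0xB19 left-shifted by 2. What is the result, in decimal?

11364

0xB19 = 00101100011001
shift left by 2 → 10110001100100 = 11364
(equivalently, 2841 × 2^2 = 2841 × 4)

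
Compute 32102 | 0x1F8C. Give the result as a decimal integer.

32102 = 111110101100110
0x1F8C = 001111110001100
 OR → 111111111101110 = 32750

32750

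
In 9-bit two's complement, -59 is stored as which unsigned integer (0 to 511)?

59 in 9 bits: 000111011
Invert: 111000100
Add 1:  111000101 = 453
(Check: 2^9 - 59 = 512 - 59 = 453.)

453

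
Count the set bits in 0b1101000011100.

6

n = 1101000011100
Count the 1s: 1 + 1 + 1 + 1 + 1 + 1 = 6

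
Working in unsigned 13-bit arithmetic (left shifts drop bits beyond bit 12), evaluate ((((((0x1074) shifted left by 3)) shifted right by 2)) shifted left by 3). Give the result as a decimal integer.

0x1074 = 1000001110100
→ shifted left by 3 (mod 2^13) → 0001110100000 = 928
→ shifted right by 2 → 0000011101000 = 232
→ shifted left by 3 (mod 2^13) → 0011101000000 = 1856

1856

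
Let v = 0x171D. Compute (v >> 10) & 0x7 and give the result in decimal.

v = 1011100011101
Shift right by 10: 101
Mask low 3 bits: 101 = 5

5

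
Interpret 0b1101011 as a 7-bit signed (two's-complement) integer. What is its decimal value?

-21

pattern = 1101011 (MSB is 1 ⇒ negative)
Invert: 0010100, add 1 → 0010101 = 21, so the value is -21.
(Equivalently: 107 - 2^7 = 107 - 128 = -21.)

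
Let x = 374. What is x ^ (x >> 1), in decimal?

461

x = 101110110 = 374
x>>1 = 010111011
XOR  = 111001101 = 461
(x ^ (x >> 1) gives the standard binary-reflected Gray code of x.)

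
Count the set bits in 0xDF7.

10

0xDF7 = 110111110111
Count the 1s: 1 + 1 + 1 + 1 + 1 + 1 + 1 + 1 + 1 + 1 = 10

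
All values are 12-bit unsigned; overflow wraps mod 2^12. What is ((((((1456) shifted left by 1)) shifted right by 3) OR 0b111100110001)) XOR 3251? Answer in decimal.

974

1456 = 010110110000
→ shifted left by 1 (mod 2^12) → 101101100000 = 2912
→ shifted right by 3 → 000101101100 = 364
0b111100110001 = 111100110001
→ OR → 111101111101 = 3965
3251 = 110010110011
→ XOR → 001111001110 = 974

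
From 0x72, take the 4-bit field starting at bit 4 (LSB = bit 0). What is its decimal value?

v = 0001110010
Shift right by 4: 000111
Mask low 4 bits: 0111 = 7

7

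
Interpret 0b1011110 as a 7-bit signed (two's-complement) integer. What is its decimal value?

-34

pattern = 1011110 (MSB is 1 ⇒ negative)
Invert: 0100001, add 1 → 0100010 = 34, so the value is -34.
(Equivalently: 94 - 2^7 = 94 - 128 = -34.)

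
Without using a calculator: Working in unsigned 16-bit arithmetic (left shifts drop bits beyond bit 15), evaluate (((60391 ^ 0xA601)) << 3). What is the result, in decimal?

60391 = 1110101111100111
0xA601 = 1010011000000001
→ ^ → 0100110111100110 = 19942
→ << 3 (mod 2^16) → 0110111100110000 = 28464

28464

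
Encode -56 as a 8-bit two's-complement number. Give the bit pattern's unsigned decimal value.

56 in 8 bits: 00111000
Invert: 11000111
Add 1:  11001000 = 200
(Check: 2^8 - 56 = 256 - 56 = 200.)

200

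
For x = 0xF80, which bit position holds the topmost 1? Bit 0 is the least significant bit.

11

0xF80 = 111110000000
The topmost 1 is at position 11 (since 2^11 = 2048 ≤ 3968 < 4096).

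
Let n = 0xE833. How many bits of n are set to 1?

0xE833 = 1110100000110011
Count the 1s: 1 + 1 + 1 + 1 + 1 + 1 + 1 + 1 = 8

8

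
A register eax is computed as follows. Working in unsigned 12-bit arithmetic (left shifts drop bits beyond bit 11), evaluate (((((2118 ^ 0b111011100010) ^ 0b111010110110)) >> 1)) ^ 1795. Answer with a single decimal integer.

2118 = 100001000110
0b111011100010 = 111011100010
→ ^ → 011010100100 = 1700
0b111010110110 = 111010110110
→ ^ → 100000010010 = 2066
→ >> 1 → 010000001001 = 1033
1795 = 011100000011
→ ^ → 001100001010 = 778

778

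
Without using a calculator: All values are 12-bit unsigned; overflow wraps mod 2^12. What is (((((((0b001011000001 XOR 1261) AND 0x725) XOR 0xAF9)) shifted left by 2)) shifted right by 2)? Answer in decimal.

221

0b001011000001 = 001011000001
1261 = 010011101101
→ XOR → 011000101100 = 1580
0x725 = 011100100101
→ AND → 011000100100 = 1572
0xAF9 = 101011111001
→ XOR → 110011011101 = 3293
→ shifted left by 2 (mod 2^12) → 001101110100 = 884
→ shifted right by 2 → 000011011101 = 221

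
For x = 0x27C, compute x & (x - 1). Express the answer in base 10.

632

x = 1001111100 = 636
x - 1 = 1001111011
AND   = 1001111000 = 632
(x & (x - 1) clears the lowest set bit of x.)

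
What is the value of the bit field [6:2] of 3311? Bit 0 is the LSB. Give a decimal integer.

v = 0110011101111
Shift right by 2: 01100111011
Mask low 5 bits: 11011 = 27

27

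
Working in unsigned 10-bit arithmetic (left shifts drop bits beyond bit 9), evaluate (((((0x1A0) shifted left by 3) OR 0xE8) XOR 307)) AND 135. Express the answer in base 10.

131

0x1A0 = 0110100000
→ shifted left by 3 (mod 2^10) → 0100000000 = 256
0xE8 = 0011101000
→ OR → 0111101000 = 488
307 = 0100110011
→ XOR → 0011011011 = 219
135 = 0010000111
→ AND → 0010000011 = 131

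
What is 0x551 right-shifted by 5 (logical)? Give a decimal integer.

42

0x551 = 10101010001
shift right by 5 → 00000101010 = 42
(equivalently, floor(1361 / 32))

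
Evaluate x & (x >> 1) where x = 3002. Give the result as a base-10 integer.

408

x = 101110111010 = 3002
x>>1 = 010111011101
AND  = 000110011000 = 408
(x & (x >> 1) has a 1 wherever x has two consecutive 1 bits.)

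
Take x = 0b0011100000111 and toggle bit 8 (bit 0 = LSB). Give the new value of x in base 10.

x = 0011100000111
bit 8 is currently 1; toggle it via x ^ (1 << 8) = x ^ 256
→ 0011000000111 = 1543

1543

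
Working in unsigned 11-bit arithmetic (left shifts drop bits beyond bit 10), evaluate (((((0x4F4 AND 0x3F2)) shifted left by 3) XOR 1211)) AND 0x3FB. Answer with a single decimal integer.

827

0x4F4 = 10011110100
0x3F2 = 01111110010
→ AND → 00011110000 = 240
→ shifted left by 3 (mod 2^11) → 11110000000 = 1920
1211 = 10010111011
→ XOR → 01100111011 = 827
0x3FB = 01111111011
→ AND → 01100111011 = 827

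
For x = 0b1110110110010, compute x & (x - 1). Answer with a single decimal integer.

x = 1110110110010 = 7602
x - 1 = 1110110110001
AND   = 1110110110000 = 7600
(x & (x - 1) clears the lowest set bit of x.)

7600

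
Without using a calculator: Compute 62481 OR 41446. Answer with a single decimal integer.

62967

62481 = 1111010000010001
41446 = 1010000111100110
 OR → 1111010111110111 = 62967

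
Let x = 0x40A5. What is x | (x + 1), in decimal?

x = 100000010100101 = 16549
x + 1 = 100000010100110
OR    = 100000010100111 = 16551
(x | (x + 1) sets the lowest cleared bit.)

16551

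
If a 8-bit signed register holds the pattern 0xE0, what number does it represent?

-32

pattern = 11100000 (MSB is 1 ⇒ negative)
Invert: 00011111, add 1 → 00100000 = 32, so the value is -32.
(Equivalently: 224 - 2^8 = 224 - 256 = -32.)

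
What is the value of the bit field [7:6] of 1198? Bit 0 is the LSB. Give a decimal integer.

v = 0010010101110
Shift right by 6: 0010010
Mask low 2 bits: 10 = 2

2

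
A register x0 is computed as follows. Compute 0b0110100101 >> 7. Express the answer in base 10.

x = 110100101
shift right by 7 → 000000011 = 3
(equivalently, floor(421 / 128))

3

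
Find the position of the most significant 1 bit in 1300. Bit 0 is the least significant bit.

1300 = 10100010100
The topmost 1 is at position 10 (since 2^10 = 1024 ≤ 1300 < 2048).

10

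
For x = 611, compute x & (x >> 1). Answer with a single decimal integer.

x = 1001100011 = 611
x>>1 = 0100110001
AND  = 0000100001 = 33
(x & (x >> 1) has a 1 wherever x has two consecutive 1 bits.)

33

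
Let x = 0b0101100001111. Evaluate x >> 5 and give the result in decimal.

x = 101100001111
shift right by 5 → 000001011000 = 88
(equivalently, floor(2831 / 32))

88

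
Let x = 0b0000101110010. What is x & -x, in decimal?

x = 101110010 = 370
-x (two's complement) = …010001110
AND   = 000000010 = 2
(x & -x isolates the lowest set bit of x.)

2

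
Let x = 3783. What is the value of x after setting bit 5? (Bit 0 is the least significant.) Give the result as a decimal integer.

x = 00111011000111
bit 5 is currently 0; set it via x | (1 << 5) = x | 32
→ 00111011100111 = 3815

3815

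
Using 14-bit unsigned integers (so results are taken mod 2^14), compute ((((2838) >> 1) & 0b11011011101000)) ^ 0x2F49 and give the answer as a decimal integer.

11201

2838 = 00101100010110
→ >> 1 → 00010110001011 = 1419
0b11011011101000 = 11011011101000
→ & → 00010010001000 = 1160
0x2F49 = 10111101001001
→ ^ → 10101111000001 = 11201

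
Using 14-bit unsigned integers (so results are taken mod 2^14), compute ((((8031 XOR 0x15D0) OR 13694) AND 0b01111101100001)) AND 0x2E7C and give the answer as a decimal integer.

3680

8031 = 01111101011111
0x15D0 = 01010111010000
→ XOR → 00101010001111 = 2703
13694 = 11010101111110
→ OR → 11111111111111 = 16383
0b01111101100001 = 01111101100001
→ AND → 01111101100001 = 8033
0x2E7C = 10111001111100
→ AND → 00111001100000 = 3680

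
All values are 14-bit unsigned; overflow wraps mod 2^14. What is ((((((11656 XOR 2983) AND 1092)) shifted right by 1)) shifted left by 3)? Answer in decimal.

11656 = 10110110001000
2983 = 00101110100111
→ XOR → 10011000101111 = 9775
1092 = 00010001000100
→ AND → 00010000000100 = 1028
→ shifted right by 1 → 00001000000010 = 514
→ shifted left by 3 (mod 2^14) → 01000000010000 = 4112

4112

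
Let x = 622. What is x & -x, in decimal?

2

x = 1001101110 = 622
-x (two's complement) = …0110010010
AND   = 0000000010 = 2
(x & -x isolates the lowest set bit of x.)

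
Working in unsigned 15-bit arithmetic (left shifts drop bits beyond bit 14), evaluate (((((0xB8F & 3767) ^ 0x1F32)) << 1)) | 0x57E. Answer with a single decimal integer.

0xB8F = 000101110001111
3767 = 000111010110111
→ & → 000101010000111 = 2695
0x1F32 = 001111100110010
→ ^ → 001010110110101 = 5557
→ << 1 (mod 2^15) → 010101101101010 = 11114
0x57E = 000010101111110
→ | → 010111101111110 = 12158

12158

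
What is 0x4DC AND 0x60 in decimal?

0x4DC = 10011011100
0x60 = 00001100000
AND → 00001000000 = 64

64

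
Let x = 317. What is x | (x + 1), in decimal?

319

x = 100111101 = 317
x + 1 = 100111110
OR    = 100111111 = 319
(x | (x + 1) sets the lowest cleared bit.)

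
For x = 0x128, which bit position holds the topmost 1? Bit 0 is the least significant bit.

0x128 = 100101000
The topmost 1 is at position 8 (since 2^8 = 256 ≤ 296 < 512).

8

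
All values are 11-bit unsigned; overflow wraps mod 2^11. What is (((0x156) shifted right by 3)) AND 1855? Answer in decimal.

0x156 = 00101010110
→ shifted right by 3 → 00000101010 = 42
1855 = 11100111111
→ AND → 00000101010 = 42

42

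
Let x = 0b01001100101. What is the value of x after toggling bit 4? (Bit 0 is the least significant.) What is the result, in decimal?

x = 01001100101
bit 4 is currently 0; toggle it via x ^ (1 << 4) = x ^ 16
→ 01001110101 = 629

629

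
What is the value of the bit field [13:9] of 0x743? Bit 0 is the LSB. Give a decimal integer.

v = 000011101000011
Shift right by 9: 000011
Mask low 5 bits: 00011 = 3

3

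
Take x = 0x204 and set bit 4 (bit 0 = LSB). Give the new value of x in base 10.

x = 0001000000100
bit 4 is currently 0; set it via x | (1 << 4) = x | 16
→ 0001000010100 = 532

532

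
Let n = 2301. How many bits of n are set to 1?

8

2301 = 100011111101
Count the 1s: 1 + 1 + 1 + 1 + 1 + 1 + 1 + 1 = 8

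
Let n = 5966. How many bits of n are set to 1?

8

5966 = 1011101001110
Count the 1s: 1 + 1 + 1 + 1 + 1 + 1 + 1 + 1 = 8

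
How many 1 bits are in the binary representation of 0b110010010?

4

n = 110010010
Count the 1s: 1 + 1 + 1 + 1 = 4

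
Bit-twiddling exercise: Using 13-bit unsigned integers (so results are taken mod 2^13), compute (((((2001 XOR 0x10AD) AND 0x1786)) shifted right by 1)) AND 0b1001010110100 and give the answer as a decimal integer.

2001 = 0011111010001
0x10AD = 1000010101101
→ XOR → 1011101111100 = 6012
0x1786 = 1011110000110
→ AND → 1011100000100 = 5892
→ shifted right by 1 → 0101110000010 = 2946
0b1001010110100 = 1001010110100
→ AND → 0001010000000 = 640

640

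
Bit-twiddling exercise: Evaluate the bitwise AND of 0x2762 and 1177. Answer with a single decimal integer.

0x2762 = 10011101100010
1177 = 00010010011001
AND → 00010000000000 = 1024

1024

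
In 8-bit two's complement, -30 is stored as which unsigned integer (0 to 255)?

30 in 8 bits: 00011110
Invert: 11100001
Add 1:  11100010 = 226
(Check: 2^8 - 30 = 256 - 30 = 226.)

226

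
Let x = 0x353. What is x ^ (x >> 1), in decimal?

x = 1101010011 = 851
x>>1 = 0110101001
XOR  = 1011111010 = 762
(x ^ (x >> 1) gives the standard binary-reflected Gray code of x.)

762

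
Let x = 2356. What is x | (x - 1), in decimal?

2359

x = 100100110100 = 2356
x - 1 = 100100110011
OR    = 100100110111 = 2359
(x | (x - 1) sets all bits below the lowest set bit.)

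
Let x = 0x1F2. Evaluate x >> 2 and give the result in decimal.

0x1F2 = 111110010
shift right by 2 → 001111100 = 124
(equivalently, floor(498 / 4))

124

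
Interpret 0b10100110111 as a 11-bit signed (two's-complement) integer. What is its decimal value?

pattern = 10100110111 (MSB is 1 ⇒ negative)
Invert: 01011001000, add 1 → 01011001001 = 713, so the value is -713.
(Equivalently: 1335 - 2^11 = 1335 - 2048 = -713.)

-713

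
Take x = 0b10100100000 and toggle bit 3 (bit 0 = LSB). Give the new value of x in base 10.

1320

x = 10100100000
bit 3 is currently 0; toggle it via x ^ (1 << 3) = x ^ 8
→ 10100101000 = 1320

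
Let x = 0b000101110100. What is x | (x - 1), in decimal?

375

x = 101110100 = 372
x - 1 = 101110011
OR    = 101110111 = 375
(x | (x - 1) sets all bits below the lowest set bit.)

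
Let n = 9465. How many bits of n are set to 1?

8

9465 = 10010011111001
Count the 1s: 1 + 1 + 1 + 1 + 1 + 1 + 1 + 1 = 8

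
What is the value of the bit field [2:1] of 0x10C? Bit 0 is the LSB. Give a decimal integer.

v = 0100001100
Shift right by 1: 010000110
Mask low 2 bits: 10 = 2

2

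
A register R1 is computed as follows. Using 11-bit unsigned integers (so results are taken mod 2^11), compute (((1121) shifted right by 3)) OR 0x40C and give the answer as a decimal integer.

1121 = 10001100001
→ shifted right by 3 → 00010001100 = 140
0x40C = 10000001100
→ OR → 10010001100 = 1164

1164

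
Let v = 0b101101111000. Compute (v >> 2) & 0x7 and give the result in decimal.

v = 101101111000
Shift right by 2: 1011011110
Mask low 3 bits: 110 = 6

6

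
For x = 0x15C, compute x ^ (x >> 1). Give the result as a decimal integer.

x = 101011100 = 348
x>>1 = 010101110
XOR  = 111110010 = 498
(x ^ (x >> 1) gives the standard binary-reflected Gray code of x.)

498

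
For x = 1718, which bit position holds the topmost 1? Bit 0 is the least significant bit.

10

1718 = 11010110110
The topmost 1 is at position 10 (since 2^10 = 1024 ≤ 1718 < 2048).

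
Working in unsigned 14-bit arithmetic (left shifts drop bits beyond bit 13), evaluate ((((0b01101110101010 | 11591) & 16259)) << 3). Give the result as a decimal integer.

0b01101110101010 = 01101110101010
11591 = 10110101000111
→ | → 11111111101111 = 16367
16259 = 11111110000011
→ & → 11111110000011 = 16259
→ << 3 (mod 2^14) → 11110000011000 = 15384

15384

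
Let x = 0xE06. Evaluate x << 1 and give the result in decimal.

0xE06 = 0111000000110
shift left by 1 → 1110000001100 = 7180
(equivalently, 3590 × 2^1 = 3590 × 2)

7180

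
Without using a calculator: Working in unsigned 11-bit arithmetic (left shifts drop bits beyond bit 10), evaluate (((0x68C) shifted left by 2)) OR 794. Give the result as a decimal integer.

826

0x68C = 11010001100
→ shifted left by 2 (mod 2^11) → 01000110000 = 560
794 = 01100011010
→ OR → 01100111010 = 826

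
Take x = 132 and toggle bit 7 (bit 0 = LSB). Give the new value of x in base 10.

4

x = 0010000100
bit 7 is currently 1; toggle it via x ^ (1 << 7) = x ^ 128
→ 0000000100 = 4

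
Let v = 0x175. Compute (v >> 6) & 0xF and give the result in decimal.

v = 0101110101
Shift right by 6: 0101
Mask low 4 bits: 0101 = 5

5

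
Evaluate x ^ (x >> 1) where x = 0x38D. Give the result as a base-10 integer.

587

x = 1110001101 = 909
x>>1 = 0111000110
XOR  = 1001001011 = 587
(x ^ (x >> 1) gives the standard binary-reflected Gray code of x.)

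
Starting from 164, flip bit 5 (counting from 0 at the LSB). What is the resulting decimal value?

132

x = 0000010100100
bit 5 is currently 1; toggle it via x ^ (1 << 5) = x ^ 32
→ 0000010000100 = 132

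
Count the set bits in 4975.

4975 = 1001101101111
Count the 1s: 1 + 1 + 1 + 1 + 1 + 1 + 1 + 1 + 1 = 9

9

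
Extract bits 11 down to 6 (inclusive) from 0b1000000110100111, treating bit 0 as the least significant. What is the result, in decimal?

v = 1000000110100111
Shift right by 6: 1000000110
Mask low 6 bits: 000110 = 6

6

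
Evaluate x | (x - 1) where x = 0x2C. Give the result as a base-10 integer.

47

x = 101100 = 44
x - 1 = 101011
OR    = 101111 = 47
(x | (x - 1) sets all bits below the lowest set bit.)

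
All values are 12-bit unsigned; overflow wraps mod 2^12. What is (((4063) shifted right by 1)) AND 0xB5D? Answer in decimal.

4063 = 111111011111
→ shifted right by 1 → 011111101111 = 2031
0xB5D = 101101011101
→ AND → 001101001101 = 845

845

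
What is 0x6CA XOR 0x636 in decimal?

0x6CA = 11011001010
0x636 = 11000110110
XOR → 00011111100 = 252

252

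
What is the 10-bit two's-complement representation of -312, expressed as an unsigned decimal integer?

312 in 10 bits: 0100111000
Invert: 1011000111
Add 1:  1011001000 = 712
(Check: 2^10 - 312 = 1024 - 312 = 712.)

712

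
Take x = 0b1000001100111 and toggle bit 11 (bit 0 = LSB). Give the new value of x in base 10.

x = 1000001100111
bit 11 is currently 0; toggle it via x ^ (1 << 11) = x ^ 2048
→ 1100001100111 = 6247

6247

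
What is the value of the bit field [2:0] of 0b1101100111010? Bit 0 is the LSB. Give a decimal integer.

v = 1101100111010
Shift right by 0: 1101100111010
Mask low 3 bits: 010 = 2

2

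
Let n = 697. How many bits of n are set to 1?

6

697 = 1010111001
Count the 1s: 1 + 1 + 1 + 1 + 1 + 1 = 6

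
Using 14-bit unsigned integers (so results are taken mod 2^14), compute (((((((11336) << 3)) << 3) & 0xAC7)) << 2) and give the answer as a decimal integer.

11336 = 10110001001000
→ << 3 (mod 2^14) → 10001001000000 = 8768
→ << 3 (mod 2^14) → 01001000000000 = 4608
0xAC7 = 00101011000111
→ & → 00001000000000 = 512
→ << 2 (mod 2^14) → 00100000000000 = 2048

2048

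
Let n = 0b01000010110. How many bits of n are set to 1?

n = 1000010110
Count the 1s: 1 + 1 + 1 + 1 = 4

4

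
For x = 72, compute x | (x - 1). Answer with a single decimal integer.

x = 1001000 = 72
x - 1 = 1000111
OR    = 1001111 = 79
(x | (x - 1) sets all bits below the lowest set bit.)

79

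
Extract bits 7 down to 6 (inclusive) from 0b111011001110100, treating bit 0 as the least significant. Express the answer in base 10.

v = 111011001110100
Shift right by 6: 111011001
Mask low 2 bits: 01 = 1

1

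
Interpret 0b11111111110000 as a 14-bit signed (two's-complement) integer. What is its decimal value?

pattern = 11111111110000 (MSB is 1 ⇒ negative)
Invert: 00000000001111, add 1 → 00000000010000 = 16, so the value is -16.
(Equivalently: 16368 - 2^14 = 16368 - 16384 = -16.)

-16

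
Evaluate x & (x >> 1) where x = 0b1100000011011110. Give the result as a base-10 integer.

x = 1100000011011110 = 49374
x>>1 = 0110000001101111
AND  = 0100000001001110 = 16462
(x & (x >> 1) has a 1 wherever x has two consecutive 1 bits.)

16462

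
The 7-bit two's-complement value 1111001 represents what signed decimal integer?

-7

pattern = 1111001 (MSB is 1 ⇒ negative)
Invert: 0000110, add 1 → 0000111 = 7, so the value is -7.
(Equivalently: 121 - 2^7 = 121 - 128 = -7.)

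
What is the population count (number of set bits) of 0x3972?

8

0x3972 = 11100101110010
Count the 1s: 1 + 1 + 1 + 1 + 1 + 1 + 1 + 1 = 8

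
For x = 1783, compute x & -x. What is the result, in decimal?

1

x = 11011110111 = 1783
-x (two's complement) = …00100001001
AND   = 00000000001 = 1
(x & -x isolates the lowest set bit of x.)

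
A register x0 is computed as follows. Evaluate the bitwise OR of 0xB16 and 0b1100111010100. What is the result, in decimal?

0xB16 = 0101100010110
b = 1100111010100
 OR → 1101111010110 = 7126

7126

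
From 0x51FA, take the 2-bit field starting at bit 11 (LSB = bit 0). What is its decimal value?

v = 0101000111111010
Shift right by 11: 01010
Mask low 2 bits: 10 = 2

2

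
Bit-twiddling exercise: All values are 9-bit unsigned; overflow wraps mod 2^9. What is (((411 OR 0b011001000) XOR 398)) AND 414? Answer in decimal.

20

411 = 110011011
0b011001000 = 011001000
→ OR → 111011011 = 475
398 = 110001110
→ XOR → 001010101 = 85
414 = 110011110
→ AND → 000010100 = 20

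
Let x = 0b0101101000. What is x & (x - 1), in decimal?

352

x = 101101000 = 360
x - 1 = 101100111
AND   = 101100000 = 352
(x & (x - 1) clears the lowest set bit of x.)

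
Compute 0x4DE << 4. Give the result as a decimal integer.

19936

0x4DE = 000010011011110
shift left by 4 → 100110111100000 = 19936
(equivalently, 1246 × 2^4 = 1246 × 16)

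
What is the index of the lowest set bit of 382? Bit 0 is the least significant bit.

1

382 = 101111110
Trailing zeros: 1, so the lowest set bit is bit 1 (value 2).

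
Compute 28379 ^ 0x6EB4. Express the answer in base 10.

28379 = 110111011011011
0x6EB4 = 110111010110100
XOR → 000000001101111 = 111

111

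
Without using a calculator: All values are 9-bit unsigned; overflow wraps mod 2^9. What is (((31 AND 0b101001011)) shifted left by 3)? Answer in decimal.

88

31 = 000011111
0b101001011 = 101001011
→ AND → 000001011 = 11
→ shifted left by 3 (mod 2^9) → 001011000 = 88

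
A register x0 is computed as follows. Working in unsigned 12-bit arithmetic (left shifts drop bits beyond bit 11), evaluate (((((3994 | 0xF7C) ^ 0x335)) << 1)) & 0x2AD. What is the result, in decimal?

3994 = 111110011010
0xF7C = 111101111100
→ | → 111111111110 = 4094
0x335 = 001100110101
→ ^ → 110011001011 = 3275
→ << 1 (mod 2^12) → 100110010110 = 2454
0x2AD = 001010101101
→ & → 000010000100 = 132

132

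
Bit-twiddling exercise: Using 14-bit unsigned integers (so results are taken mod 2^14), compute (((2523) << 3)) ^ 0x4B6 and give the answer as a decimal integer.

2523 = 00100111011011
→ << 3 (mod 2^14) → 00111011011000 = 3800
0x4B6 = 00010010110110
→ ^ → 00101001101110 = 2670

2670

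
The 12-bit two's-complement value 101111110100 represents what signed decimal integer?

-1036

pattern = 101111110100 (MSB is 1 ⇒ negative)
Invert: 010000001011, add 1 → 010000001100 = 1036, so the value is -1036.
(Equivalently: 3060 - 2^12 = 3060 - 4096 = -1036.)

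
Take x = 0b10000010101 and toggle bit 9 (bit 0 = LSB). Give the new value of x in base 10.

1557

x = 10000010101
bit 9 is currently 0; toggle it via x ^ (1 << 9) = x ^ 512
→ 11000010101 = 1557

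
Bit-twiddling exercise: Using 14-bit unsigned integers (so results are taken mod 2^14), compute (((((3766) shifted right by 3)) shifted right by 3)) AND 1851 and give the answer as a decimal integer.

58

3766 = 00111010110110
→ shifted right by 3 → 00000111010110 = 470
→ shifted right by 3 → 00000000111010 = 58
1851 = 00011100111011
→ AND → 00000000111010 = 58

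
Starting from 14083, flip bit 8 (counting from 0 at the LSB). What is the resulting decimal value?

13827

x = 11011100000011
bit 8 is currently 1; toggle it via x ^ (1 << 8) = x ^ 256
→ 11011000000011 = 13827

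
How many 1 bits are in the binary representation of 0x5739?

9

0x5739 = 101011100111001
Count the 1s: 1 + 1 + 1 + 1 + 1 + 1 + 1 + 1 + 1 = 9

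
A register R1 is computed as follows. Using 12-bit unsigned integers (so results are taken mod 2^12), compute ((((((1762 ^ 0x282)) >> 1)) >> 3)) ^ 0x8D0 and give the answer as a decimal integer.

1762 = 011011100010
0x282 = 001010000010
→ ^ → 010001100000 = 1120
→ >> 1 → 001000110000 = 560
→ >> 3 → 000001000110 = 70
0x8D0 = 100011010000
→ ^ → 100010010110 = 2198

2198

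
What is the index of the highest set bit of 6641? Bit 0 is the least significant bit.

12

6641 = 1100111110001
The topmost 1 is at position 12 (since 2^12 = 4096 ≤ 6641 < 8192).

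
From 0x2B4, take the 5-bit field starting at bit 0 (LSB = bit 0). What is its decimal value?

v = 00001010110100
Shift right by 0: 00001010110100
Mask low 5 bits: 10100 = 20

20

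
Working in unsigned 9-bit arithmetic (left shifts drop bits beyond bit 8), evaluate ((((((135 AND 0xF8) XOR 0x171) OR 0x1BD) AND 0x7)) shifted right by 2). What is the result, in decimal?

135 = 010000111
0xF8 = 011111000
→ AND → 010000000 = 128
0x171 = 101110001
→ XOR → 111110001 = 497
0x1BD = 110111101
→ OR → 111111101 = 509
0x7 = 000000111
→ AND → 000000101 = 5
→ shifted right by 2 → 000000001 = 1

1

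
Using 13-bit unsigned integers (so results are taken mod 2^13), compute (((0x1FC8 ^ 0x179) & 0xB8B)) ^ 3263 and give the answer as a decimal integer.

1598

0x1FC8 = 1111111001000
0x179 = 0000101111001
→ ^ → 1111010110001 = 7857
0xB8B = 0101110001011
→ & → 0101010000001 = 2689
3263 = 0110010111111
→ ^ → 0011000111110 = 1598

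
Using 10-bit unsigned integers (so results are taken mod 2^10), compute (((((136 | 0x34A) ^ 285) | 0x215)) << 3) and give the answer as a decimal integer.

696

136 = 0010001000
0x34A = 1101001010
→ | → 1111001010 = 970
285 = 0100011101
→ ^ → 1011010111 = 727
0x215 = 1000010101
→ | → 1011010111 = 727
→ << 3 (mod 2^10) → 1010111000 = 696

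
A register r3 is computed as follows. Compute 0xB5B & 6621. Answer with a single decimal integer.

0xB5B = 0101101011011
6621 = 1100111011101
AND → 0100101011001 = 2393

2393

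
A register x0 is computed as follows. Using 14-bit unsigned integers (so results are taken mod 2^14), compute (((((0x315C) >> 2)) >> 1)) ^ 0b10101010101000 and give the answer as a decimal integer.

11395

0x315C = 11000101011100
→ >> 2 → 00110001010111 = 3159
→ >> 1 → 00011000101011 = 1579
0b10101010101000 = 10101010101000
→ ^ → 10110010000011 = 11395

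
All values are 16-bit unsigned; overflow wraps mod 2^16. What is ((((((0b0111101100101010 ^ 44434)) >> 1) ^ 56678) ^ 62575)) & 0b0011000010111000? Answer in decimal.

0b0111101100101010 = 0111101100101010
44434 = 1010110110010010
→ ^ → 1101011010111000 = 54968
→ >> 1 → 0110101101011100 = 27484
56678 = 1101110101100110
→ ^ → 1011011000111010 = 46650
62575 = 1111010001101111
→ ^ → 0100001001010101 = 16981
0b0011000010111000 = 0011000010111000
→ & → 0000000000010000 = 16

16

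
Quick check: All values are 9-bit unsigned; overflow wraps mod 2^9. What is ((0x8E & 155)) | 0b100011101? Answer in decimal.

0x8E = 010001110
155 = 010011011
→ & → 010001010 = 138
0b100011101 = 100011101
→ | → 110011111 = 415

415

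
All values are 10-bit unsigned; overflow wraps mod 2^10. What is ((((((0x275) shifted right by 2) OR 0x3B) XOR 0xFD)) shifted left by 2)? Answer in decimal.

0x275 = 1001110101
→ shifted right by 2 → 0010011101 = 157
0x3B = 0000111011
→ OR → 0010111111 = 191
0xFD = 0011111101
→ XOR → 0001000010 = 66
→ shifted left by 2 (mod 2^10) → 0100001000 = 264

264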